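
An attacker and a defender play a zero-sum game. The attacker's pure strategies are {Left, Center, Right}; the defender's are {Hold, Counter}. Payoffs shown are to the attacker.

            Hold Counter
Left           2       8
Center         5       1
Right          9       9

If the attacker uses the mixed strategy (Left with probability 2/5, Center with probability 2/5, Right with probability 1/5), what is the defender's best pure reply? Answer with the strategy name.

If the defender plays Hold, the attacker's expected payoff is (2/5)·2 + (2/5)·5 + (1/5)·9 = 23/5.
If the defender plays Counter, the attacker's expected payoff is (2/5)·8 + (2/5)·1 + (1/5)·9 = 27/5.
The defender minimizes the attacker's payoff; the smallest is 23/5, so the best response is Hold.

Hold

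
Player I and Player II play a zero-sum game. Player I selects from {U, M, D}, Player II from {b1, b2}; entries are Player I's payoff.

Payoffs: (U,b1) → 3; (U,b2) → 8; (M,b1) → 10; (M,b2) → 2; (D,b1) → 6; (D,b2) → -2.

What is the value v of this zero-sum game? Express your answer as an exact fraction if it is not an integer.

74/13

Row minima: U → 3, M → 2, D → -2; maximin = 3.
Column maxima: b1 → 10, b2 → 8; minimax = 8.
3 ≠ 8, so there is no saddle point; optimal play is mixed.
D is strictly dominated by M, so Player I never plays it.
On the remaining 2×2 (U, M vs b1, b2):
Let Player I play U with probability p. Expected payoff against b1: 3p + 10(1−p) = −7p + 10; against b2: 8p + 2(1−p) = 6p + 2.
Setting these equal: −7p + 10 = 6p + 2 ⇒ −13p = -8 ⇒ p = 8/13, and the value is (-7)·(8/13) + 10 = 74/13.
For Player II: with q = P(b1), equating U's and M's payoffs gives −5q + 8 = 8q + 2 ⇒ q = 6/13.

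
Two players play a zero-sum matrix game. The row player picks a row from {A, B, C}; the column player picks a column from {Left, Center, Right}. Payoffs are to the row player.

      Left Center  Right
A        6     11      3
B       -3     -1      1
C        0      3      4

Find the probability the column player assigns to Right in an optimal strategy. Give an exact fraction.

6/7

Row minima: A → 3, B → -3, C → 0; maximin = 3.
Column maxima: Left → 6, Center → 11, Right → 4; minimax = 4.
3 ≠ 4, so there is no saddle point; optimal play is mixed.
B is strictly dominated by A, so the row player never plays it.
Center is strictly dominated by Left (it gives the row player strictly more in every row), so the column player never plays it.
On the remaining 2×2 (A, C vs Left, Right):
Let the row player play A with probability p. Expected payoff against Left: 6p + 0(1−p) = 6p; against Right: 3p + 4(1−p) = −p + 4.
Setting these equal: 6p = −p + 4 ⇒ 7p = 4 ⇒ p = 4/7, and the value is (6)·(4/7) = 24/7.
For the column player: with q = P(Left), equating A's and C's payoffs gives 3q + 3 = −4q + 4 ⇒ q = 1/7.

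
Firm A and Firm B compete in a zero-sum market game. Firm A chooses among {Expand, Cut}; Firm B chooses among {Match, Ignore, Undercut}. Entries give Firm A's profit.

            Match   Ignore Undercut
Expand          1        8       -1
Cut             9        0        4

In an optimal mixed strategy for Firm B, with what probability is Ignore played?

5/13

Row minima: Expand → -1, Cut → 0; maximin = 0.
Column maxima: Match → 9, Ignore → 8, Undercut → 4; minimax = 4.
0 ≠ 4, so there is no saddle point; optimal play is mixed.
Match is strictly dominated by Undercut (it gives Firm A strictly more in every row), so Firm B never plays it.
On the remaining 2×2 (Expand, Cut vs Ignore, Undercut):
Let Firm A play Expand with probability p. Expected payoff against Ignore: 8p + 0(1−p) = 8p; against Undercut: (-1)p + 4(1−p) = −5p + 4.
Setting these equal: 8p = −5p + 4 ⇒ 13p = 4 ⇒ p = 4/13, and the value is (8)·(4/13) = 32/13.
For Firm B: with q = P(Ignore), equating Expand's and Cut's payoffs gives 9q − 1 = −4q + 4 ⇒ q = 5/13.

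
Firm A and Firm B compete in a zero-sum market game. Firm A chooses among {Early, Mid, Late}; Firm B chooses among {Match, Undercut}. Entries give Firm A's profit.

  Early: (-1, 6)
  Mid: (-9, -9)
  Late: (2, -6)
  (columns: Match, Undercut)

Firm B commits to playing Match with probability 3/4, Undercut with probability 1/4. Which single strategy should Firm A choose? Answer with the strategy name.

Early

Expected payoff of Early: (3/4)·(-1) + (1/4)·6 = 3/4.
Expected payoff of Mid: (3/4)·(-9) + (1/4)·(-9) = -9.
Expected payoff of Late: (3/4)·2 + (1/4)·(-6) = 0.
The largest is 3/4, so Firm A's best response is Early.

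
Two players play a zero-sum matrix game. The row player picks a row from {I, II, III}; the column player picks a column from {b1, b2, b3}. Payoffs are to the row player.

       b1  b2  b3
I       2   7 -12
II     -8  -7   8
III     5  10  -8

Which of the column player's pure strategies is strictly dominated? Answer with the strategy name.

b1 holds the row player's payoff strictly below b2 in every row: 2 < 7, -8 < -7, 5 < 10.
So b2 is strictly dominated for the column player.

b2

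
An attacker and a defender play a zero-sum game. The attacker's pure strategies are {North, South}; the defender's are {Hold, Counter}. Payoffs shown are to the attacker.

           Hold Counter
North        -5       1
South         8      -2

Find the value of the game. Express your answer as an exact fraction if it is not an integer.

-1/8

Row minima: North → -5, South → -2; maximin = -2.
Column maxima: Hold → 8, Counter → 1; minimax = 1.
-2 ≠ 1, so there is no saddle point; optimal play is mixed.
Let the attacker play North with probability p. Expected payoff against Hold: (-5)p + 8(1−p) = −13p + 8; against Counter: 1p + (-2)(1−p) = 3p − 2.
Setting these equal: −13p + 8 = 3p − 2 ⇒ −16p = -10 ⇒ p = 5/8, and the value is (-13)·(5/8) + 8 = -1/8.
For the defender: with q = P(Hold), equating North's and South's payoffs gives −6q + 1 = 10q − 2 ⇒ q = 3/16.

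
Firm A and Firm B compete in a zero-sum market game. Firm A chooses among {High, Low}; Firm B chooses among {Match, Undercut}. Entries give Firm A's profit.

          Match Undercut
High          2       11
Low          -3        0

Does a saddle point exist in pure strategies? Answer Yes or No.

Yes

Row minima: High → 2, Low → -3; maximin = 2.
Column maxima: Match → 2, Undercut → 11; minimax = 2.
maximin = minimax = 2, so a saddle point exists.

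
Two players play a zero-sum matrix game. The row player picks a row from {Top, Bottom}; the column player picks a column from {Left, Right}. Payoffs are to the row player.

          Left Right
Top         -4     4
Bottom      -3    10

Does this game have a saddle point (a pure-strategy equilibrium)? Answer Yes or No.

Row minima: Top → -4, Bottom → -3; maximin = -3.
Column maxima: Left → -3, Right → 10; minimax = -3.
maximin = minimax = -3, so a saddle point exists.

Yes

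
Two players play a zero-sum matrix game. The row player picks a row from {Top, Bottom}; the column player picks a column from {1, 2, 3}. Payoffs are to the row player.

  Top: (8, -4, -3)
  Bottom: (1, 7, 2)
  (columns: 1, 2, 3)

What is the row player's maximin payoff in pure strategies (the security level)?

1

Row minima: Top → -4, Bottom → 1.
The best of these is 1.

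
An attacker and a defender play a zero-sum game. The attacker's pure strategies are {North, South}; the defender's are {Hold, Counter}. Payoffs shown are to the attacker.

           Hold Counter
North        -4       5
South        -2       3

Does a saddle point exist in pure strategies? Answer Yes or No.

Row minima: North → -4, South → -2; maximin = -2.
Column maxima: Hold → -2, Counter → 5; minimax = -2.
maximin = minimax = -2, so a saddle point exists.

Yes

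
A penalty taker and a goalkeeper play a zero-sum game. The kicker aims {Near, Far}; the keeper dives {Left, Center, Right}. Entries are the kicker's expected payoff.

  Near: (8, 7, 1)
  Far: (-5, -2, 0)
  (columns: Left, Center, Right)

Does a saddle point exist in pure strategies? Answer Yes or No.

Yes

Row minima: Near → 1, Far → -5; maximin = 1.
Column maxima: Left → 8, Center → 7, Right → 1; minimax = 1.
maximin = minimax = 1, so a saddle point exists.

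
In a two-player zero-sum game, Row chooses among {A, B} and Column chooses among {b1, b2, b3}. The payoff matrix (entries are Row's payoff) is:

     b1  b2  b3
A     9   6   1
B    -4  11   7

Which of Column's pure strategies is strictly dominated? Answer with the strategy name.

b3 holds Row's payoff strictly below b2 in every row: 1 < 6, 7 < 11.
So b2 is strictly dominated for Column.

b2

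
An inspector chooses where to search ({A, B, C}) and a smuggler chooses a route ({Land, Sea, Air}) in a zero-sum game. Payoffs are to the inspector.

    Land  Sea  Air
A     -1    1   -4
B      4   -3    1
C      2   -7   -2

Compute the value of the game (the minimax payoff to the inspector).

Row minima: A → -4, B → -3, C → -7; maximin = -3.
Column maxima: Land → 4, Sea → 1, Air → 1; minimax = 1.
-3 ≠ 1, so there is no saddle point; optimal play is mixed.
C is strictly dominated by B, so the inspector never plays it.
Land is strictly dominated by Air (it gives the inspector strictly more in every row), so the smuggler never plays it.
On the remaining 2×2 (A, B vs Sea, Air):
Let the inspector play A with probability p. Expected payoff against Sea: 1p + (-3)(1−p) = 4p − 3; against Air: (-4)p + 1(1−p) = −5p + 1.
Setting these equal: 4p − 3 = −5p + 1 ⇒ 9p = 4 ⇒ p = 4/9, and the value is (4)·(4/9) − 3 = -11/9.
For the smuggler: with q = P(Sea), equating A's and B's payoffs gives 5q − 4 = −4q + 1 ⇒ q = 5/9.

-11/9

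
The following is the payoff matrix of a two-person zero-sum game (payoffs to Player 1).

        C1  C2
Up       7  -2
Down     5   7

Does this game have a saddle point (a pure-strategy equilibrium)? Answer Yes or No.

Row minima: Up → -2, Down → 5; maximin = 5.
Column maxima: C1 → 7, C2 → 7; minimax = 7.
5 ≠ 7, so no pure-strategy equilibrium exists.

No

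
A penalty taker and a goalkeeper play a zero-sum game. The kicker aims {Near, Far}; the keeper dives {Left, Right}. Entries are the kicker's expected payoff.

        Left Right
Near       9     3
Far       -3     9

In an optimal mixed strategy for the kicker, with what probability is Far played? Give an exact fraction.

Row minima: Near → 3, Far → -3; maximin = 3.
Column maxima: Left → 9, Right → 9; minimax = 9.
3 ≠ 9, so there is no saddle point; optimal play is mixed.
Let the kicker play Near with probability p. Expected payoff against Left: 9p + (-3)(1−p) = 12p − 3; against Right: 3p + 9(1−p) = −6p + 9.
Setting these equal: 12p − 3 = −6p + 9 ⇒ 18p = 12 ⇒ p = 2/3, and the value is (12)·(2/3) − 3 = 5.
For the keeper: with q = P(Left), equating Near's and Far's payoffs gives 6q + 3 = −12q + 9 ⇒ q = 1/3.

1/3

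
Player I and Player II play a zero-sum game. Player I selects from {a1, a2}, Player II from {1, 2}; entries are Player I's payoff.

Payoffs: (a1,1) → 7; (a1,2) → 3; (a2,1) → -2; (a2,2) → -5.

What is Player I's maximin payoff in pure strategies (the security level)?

Row minima: a1 → 3, a2 → -5.
The best of these is 3.

3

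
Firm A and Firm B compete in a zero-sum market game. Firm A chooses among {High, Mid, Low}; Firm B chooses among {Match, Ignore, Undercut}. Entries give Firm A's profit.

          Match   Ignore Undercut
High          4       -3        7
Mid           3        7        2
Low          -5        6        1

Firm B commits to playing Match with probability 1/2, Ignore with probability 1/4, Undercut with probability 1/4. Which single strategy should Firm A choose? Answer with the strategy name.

Expected payoff of High: (1/2)·4 + (1/4)·(-3) + (1/4)·7 = 3.
Expected payoff of Mid: (1/2)·3 + (1/4)·7 + (1/4)·2 = 15/4.
Expected payoff of Low: (1/2)·(-5) + (1/4)·6 + (1/4)·1 = -3/4.
The largest is 15/4, so Firm A's best response is Mid.

Mid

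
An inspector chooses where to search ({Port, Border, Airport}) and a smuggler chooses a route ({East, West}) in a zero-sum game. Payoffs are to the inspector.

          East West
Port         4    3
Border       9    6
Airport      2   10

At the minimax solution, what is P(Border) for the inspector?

Row minima: Port → 3, Border → 6, Airport → 2; maximin = 6.
Column maxima: East → 9, West → 10; minimax = 9.
6 ≠ 9, so there is no saddle point; optimal play is mixed.
Port is strictly dominated by Border, so the inspector never plays it.
On the remaining 2×2 (Border, Airport vs East, West):
Let the inspector play Border with probability p. Expected payoff against East: 9p + 2(1−p) = 7p + 2; against West: 6p + 10(1−p) = −4p + 10.
Setting these equal: 7p + 2 = −4p + 10 ⇒ 11p = 8 ⇒ p = 8/11, and the value is (7)·(8/11) + 2 = 78/11.
For the smuggler: with q = P(East), equating Border's and Airport's payoffs gives 3q + 6 = −8q + 10 ⇒ q = 4/11.

8/11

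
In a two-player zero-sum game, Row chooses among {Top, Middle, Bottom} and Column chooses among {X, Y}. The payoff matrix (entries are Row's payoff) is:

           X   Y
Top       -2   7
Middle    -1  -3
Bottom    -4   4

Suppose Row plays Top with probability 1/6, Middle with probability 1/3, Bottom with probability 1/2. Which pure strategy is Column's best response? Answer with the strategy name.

If Column plays X, Row's expected payoff is (1/6)·(-2) + (1/3)·(-1) + (1/2)·(-4) = -8/3.
If Column plays Y, Row's expected payoff is (1/6)·7 + (1/3)·(-3) + (1/2)·4 = 13/6.
Column minimizes Row's payoff; the smallest is -8/3, so the best response is X.

X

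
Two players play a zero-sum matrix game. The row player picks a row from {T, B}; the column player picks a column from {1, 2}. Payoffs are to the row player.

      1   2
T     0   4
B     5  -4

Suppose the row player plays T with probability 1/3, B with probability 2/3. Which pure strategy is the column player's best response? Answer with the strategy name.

2

If the column player plays 1, the row player's expected payoff is (1/3)·0 + (2/3)·5 = 10/3.
If the column player plays 2, the row player's expected payoff is (1/3)·4 + (2/3)·(-4) = -4/3.
The column player minimizes the row player's payoff; the smallest is -4/3, so the best response is 2.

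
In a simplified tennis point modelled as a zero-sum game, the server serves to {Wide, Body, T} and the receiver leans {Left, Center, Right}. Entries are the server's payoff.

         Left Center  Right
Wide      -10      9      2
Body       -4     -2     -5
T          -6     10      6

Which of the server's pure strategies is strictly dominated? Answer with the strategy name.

T gives a strictly higher payoff than Wide against every column: -6 > -10, 10 > 9, 6 > 2.
So Wide is strictly dominated and the server never plays it.

Wide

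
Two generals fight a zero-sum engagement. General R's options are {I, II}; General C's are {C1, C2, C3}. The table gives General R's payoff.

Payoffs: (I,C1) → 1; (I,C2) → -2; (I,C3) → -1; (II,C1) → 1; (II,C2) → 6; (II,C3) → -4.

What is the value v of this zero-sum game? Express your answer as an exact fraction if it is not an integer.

Row minima: I → -2, II → -4; maximin = -2.
Column maxima: C1 → 1, C2 → 6, C3 → -1; minimax = -1.
-2 ≠ -1, so there is no saddle point; optimal play is mixed.
C1 is strictly dominated by C3 (it gives General R strictly more in every row), so General C never plays it.
On the remaining 2×2 (I, II vs C2, C3):
Let General R play I with probability p. Expected payoff against C2: (-2)p + 6(1−p) = −8p + 6; against C3: (-1)p + (-4)(1−p) = 3p − 4.
Setting these equal: −8p + 6 = 3p − 4 ⇒ −11p = -10 ⇒ p = 10/11, and the value is (-8)·(10/11) + 6 = -14/11.
For General C: with q = P(C2), equating I's and II's payoffs gives −q − 1 = 10q − 4 ⇒ q = 3/11.

-14/11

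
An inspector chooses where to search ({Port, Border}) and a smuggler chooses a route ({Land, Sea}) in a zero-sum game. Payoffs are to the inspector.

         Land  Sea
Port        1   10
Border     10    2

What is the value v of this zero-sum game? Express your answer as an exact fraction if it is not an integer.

98/17

Row minima: Port → 1, Border → 2; maximin = 2.
Column maxima: Land → 10, Sea → 10; minimax = 10.
2 ≠ 10, so there is no saddle point; optimal play is mixed.
Let the inspector play Port with probability p. Expected payoff against Land: 1p + 10(1−p) = −9p + 10; against Sea: 10p + 2(1−p) = 8p + 2.
Setting these equal: −9p + 10 = 8p + 2 ⇒ −17p = -8 ⇒ p = 8/17, and the value is (-9)·(8/17) + 10 = 98/17.
For the smuggler: with q = P(Land), equating Port's and Border's payoffs gives −9q + 10 = 8q + 2 ⇒ q = 8/17.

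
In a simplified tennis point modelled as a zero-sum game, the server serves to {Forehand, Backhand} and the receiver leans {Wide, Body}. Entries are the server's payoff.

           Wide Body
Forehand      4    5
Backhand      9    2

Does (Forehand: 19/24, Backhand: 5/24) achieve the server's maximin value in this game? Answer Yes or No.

Against Wide this mix gives (19/24)·4 + (5/24)·9 = 121/24.
Against Body this mix gives (19/24)·5 + (5/24)·2 = 35/8.
The receiver will play Body, holding the server to 35/8. Shifting weight toward the row that does better against Body would raise this floor (the equalizing mix achieves 37/8 against both Body and Wide), so the proposed strategy is not optimal.

No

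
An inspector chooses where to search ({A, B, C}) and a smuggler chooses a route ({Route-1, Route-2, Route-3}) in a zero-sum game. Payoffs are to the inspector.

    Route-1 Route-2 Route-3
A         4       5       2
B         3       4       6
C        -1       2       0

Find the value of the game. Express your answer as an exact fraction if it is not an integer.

Row minima: A → 2, B → 3, C → -1; maximin = 3.
Column maxima: Route-1 → 4, Route-2 → 5, Route-3 → 6; minimax = 4.
3 ≠ 4, so there is no saddle point; optimal play is mixed.
C is strictly dominated by A, so the inspector never plays it.
Route-2 is strictly dominated by Route-1 (it gives the inspector strictly more in every row), so the smuggler never plays it.
On the remaining 2×2 (A, B vs Route-1, Route-3):
Let the inspector play A with probability p. Expected payoff against Route-1: 4p + 3(1−p) = p + 3; against Route-3: 2p + 6(1−p) = −4p + 6.
Setting these equal: p + 3 = −4p + 6 ⇒ 5p = 3 ⇒ p = 3/5, and the value is (1)·(3/5) + 3 = 18/5.
For the smuggler: with q = P(Route-1), equating A's and B's payoffs gives 2q + 2 = −3q + 6 ⇒ q = 4/5.

18/5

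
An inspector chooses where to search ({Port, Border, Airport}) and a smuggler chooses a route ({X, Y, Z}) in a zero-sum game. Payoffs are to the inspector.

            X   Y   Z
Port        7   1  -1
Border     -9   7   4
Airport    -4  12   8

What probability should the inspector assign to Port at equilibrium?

3/5

Row minima: Port → -1, Border → -9, Airport → -4; maximin = -1.
Column maxima: X → 7, Y → 12, Z → 8; minimax = 7.
-1 ≠ 7, so there is no saddle point; optimal play is mixed.
Border is strictly dominated by Airport, so the inspector never plays it.
Y is strictly dominated by Z (it gives the inspector strictly more in every row), so the smuggler never plays it.
On the remaining 2×2 (Port, Airport vs X, Z):
Let the inspector play Port with probability p. Expected payoff against X: 7p + (-4)(1−p) = 11p − 4; against Z: (-1)p + 8(1−p) = −9p + 8.
Setting these equal: 11p − 4 = −9p + 8 ⇒ 20p = 12 ⇒ p = 3/5, and the value is (11)·(3/5) − 4 = 13/5.
For the smuggler: with q = P(X), equating Port's and Airport's payoffs gives 8q − 1 = −12q + 8 ⇒ q = 9/20.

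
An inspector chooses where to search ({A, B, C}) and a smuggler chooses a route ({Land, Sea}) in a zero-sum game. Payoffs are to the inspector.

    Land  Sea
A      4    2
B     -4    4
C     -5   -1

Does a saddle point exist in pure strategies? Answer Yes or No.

No

Row minima: A → 2, B → -4, C → -5; maximin = 2.
Column maxima: Land → 4, Sea → 4; minimax = 4.
2 ≠ 4, so no pure-strategy equilibrium exists.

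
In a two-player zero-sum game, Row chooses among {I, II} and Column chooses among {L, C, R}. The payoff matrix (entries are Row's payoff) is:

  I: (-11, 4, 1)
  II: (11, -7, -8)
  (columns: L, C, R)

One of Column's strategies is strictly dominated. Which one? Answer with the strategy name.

C

R holds Row's payoff strictly below C in every row: 1 < 4, -8 < -7.
So C is strictly dominated for Column.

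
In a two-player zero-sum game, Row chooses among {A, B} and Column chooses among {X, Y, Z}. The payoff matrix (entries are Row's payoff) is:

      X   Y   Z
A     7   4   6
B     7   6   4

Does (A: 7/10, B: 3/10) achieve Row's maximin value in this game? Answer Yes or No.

Against X this mix gives (7/10)·7 + (3/10)·7 = 7.
Against Y this mix gives (7/10)·4 + (3/10)·6 = 23/5.
Against Z this mix gives (7/10)·6 + (3/10)·4 = 27/5.
Column will play Y, holding Row to 23/5. Shifting weight toward the row that does better against Y would raise this floor (the equalizing mix achieves 5 against both Y and Z), so the proposed strategy is not optimal.

No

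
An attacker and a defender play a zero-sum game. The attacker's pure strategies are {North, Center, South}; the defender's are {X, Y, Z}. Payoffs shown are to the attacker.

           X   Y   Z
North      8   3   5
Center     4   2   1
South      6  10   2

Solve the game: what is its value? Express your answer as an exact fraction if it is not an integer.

Row minima: North → 3, Center → 1, South → 2; maximin = 3.
Column maxima: X → 8, Y → 10, Z → 5; minimax = 5.
3 ≠ 5, so there is no saddle point; optimal play is mixed.
Center is strictly dominated by North, so the attacker never plays it.
X is strictly dominated by Z (it gives the attacker strictly more in every row), so the defender never plays it.
On the remaining 2×2 (North, South vs Y, Z):
Let the attacker play North with probability p. Expected payoff against Y: 3p + 10(1−p) = −7p + 10; against Z: 5p + 2(1−p) = 3p + 2.
Setting these equal: −7p + 10 = 3p + 2 ⇒ −10p = -8 ⇒ p = 4/5, and the value is (-7)·(4/5) + 10 = 22/5.
For the defender: with q = P(Y), equating North's and South's payoffs gives −2q + 5 = 8q + 2 ⇒ q = 3/10.

22/5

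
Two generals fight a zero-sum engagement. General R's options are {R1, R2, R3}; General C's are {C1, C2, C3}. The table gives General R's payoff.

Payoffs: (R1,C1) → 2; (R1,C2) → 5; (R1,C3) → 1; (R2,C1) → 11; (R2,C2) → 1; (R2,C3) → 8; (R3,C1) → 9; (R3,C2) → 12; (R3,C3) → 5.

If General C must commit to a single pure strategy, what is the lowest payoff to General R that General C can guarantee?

Column maxima: C1 → 11, C2 → 12, C3 → 8.
The smallest of these is 8.

8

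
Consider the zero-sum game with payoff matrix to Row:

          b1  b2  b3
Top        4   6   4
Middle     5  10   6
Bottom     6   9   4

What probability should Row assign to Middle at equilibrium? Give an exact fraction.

Row minima: Top → 4, Middle → 5, Bottom → 4; maximin = 5.
Column maxima: b1 → 6, b2 → 10, b3 → 6; minimax = 6.
5 ≠ 6, so there is no saddle point; optimal play is mixed.
Top is strictly dominated by Middle, so Row never plays it.
b2 is strictly dominated by b1 (it gives Row strictly more in every row), so Column never plays it.
On the remaining 2×2 (Middle, Bottom vs b1, b3):
Let Row play Middle with probability p. Expected payoff against b1: 5p + 6(1−p) = −p + 6; against b3: 6p + 4(1−p) = 2p + 4.
Setting these equal: −p + 6 = 2p + 4 ⇒ −3p = -2 ⇒ p = 2/3, and the value is (-1)·(2/3) + 6 = 16/3.
For Column: with q = P(b1), equating Middle's and Bottom's payoffs gives −q + 6 = 2q + 4 ⇒ q = 2/3.

2/3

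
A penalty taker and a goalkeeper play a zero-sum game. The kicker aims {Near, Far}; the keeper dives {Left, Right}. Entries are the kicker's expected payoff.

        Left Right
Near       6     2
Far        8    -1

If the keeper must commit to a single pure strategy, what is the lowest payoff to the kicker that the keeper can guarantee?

Column maxima: Left → 8, Right → 2.
The smallest of these is 2.

2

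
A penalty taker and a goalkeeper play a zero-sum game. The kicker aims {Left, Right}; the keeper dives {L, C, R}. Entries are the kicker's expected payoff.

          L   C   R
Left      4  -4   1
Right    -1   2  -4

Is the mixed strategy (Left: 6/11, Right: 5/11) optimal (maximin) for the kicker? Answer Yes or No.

Against L this mix gives (6/11)·4 + (5/11)·(-1) = 19/11.
Against C this mix gives (6/11)·(-4) + (5/11)·2 = -14/11.
Against R this mix gives (6/11)·1 + (5/11)·(-4) = -14/11.
All of the keeper's active replies (C, R) yield -14/11, and no column does worse for the kicker. The mix makes the keeper indifferent and guarantees -14/11, so it is optimal.

Yes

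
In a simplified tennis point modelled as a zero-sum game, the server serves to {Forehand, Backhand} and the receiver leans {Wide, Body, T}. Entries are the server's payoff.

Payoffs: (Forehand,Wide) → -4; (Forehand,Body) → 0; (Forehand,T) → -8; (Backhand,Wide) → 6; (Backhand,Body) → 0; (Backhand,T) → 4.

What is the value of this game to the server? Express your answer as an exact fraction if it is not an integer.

Row minima: Forehand → -8, Backhand → 0; maximin = 0.
Column maxima: Wide → 6, Body → 0, T → 4; minimax = 0.
Since maximin = minimax = 0, there is a saddle point and the value is 0.

0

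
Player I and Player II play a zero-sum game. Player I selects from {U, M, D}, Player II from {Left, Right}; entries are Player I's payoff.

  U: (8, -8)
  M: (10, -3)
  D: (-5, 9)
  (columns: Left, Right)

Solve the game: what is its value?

25/9

Row minima: U → -8, M → -3, D → -5; maximin = -3.
Column maxima: Left → 10, Right → 9; minimax = 9.
-3 ≠ 9, so there is no saddle point; optimal play is mixed.
U is strictly dominated by M, so Player I never plays it.
On the remaining 2×2 (M, D vs Left, Right):
Let Player I play M with probability p. Expected payoff against Left: 10p + (-5)(1−p) = 15p − 5; against Right: (-3)p + 9(1−p) = −12p + 9.
Setting these equal: 15p − 5 = −12p + 9 ⇒ 27p = 14 ⇒ p = 14/27, and the value is (15)·(14/27) − 5 = 25/9.
For Player II: with q = P(Left), equating M's and D's payoffs gives 13q − 3 = −14q + 9 ⇒ q = 4/9.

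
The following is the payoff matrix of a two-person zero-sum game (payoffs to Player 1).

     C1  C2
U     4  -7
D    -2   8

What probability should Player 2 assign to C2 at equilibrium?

Row minima: U → -7, D → -2; maximin = -2.
Column maxima: C1 → 4, C2 → 8; minimax = 4.
-2 ≠ 4, so there is no saddle point; optimal play is mixed.
Let Player 1 play U with probability p. Expected payoff against C1: 4p + (-2)(1−p) = 6p − 2; against C2: (-7)p + 8(1−p) = −15p + 8.
Setting these equal: 6p − 2 = −15p + 8 ⇒ 21p = 10 ⇒ p = 10/21, and the value is (6)·(10/21) − 2 = 6/7.
For Player 2: with q = P(C1), equating U's and D's payoffs gives 11q − 7 = −10q + 8 ⇒ q = 5/7.

2/7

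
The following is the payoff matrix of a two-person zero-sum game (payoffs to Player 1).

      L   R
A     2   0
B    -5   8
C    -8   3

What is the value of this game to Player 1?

16/15

Row minima: A → 0, B → -5, C → -8; maximin = 0.
Column maxima: L → 2, R → 8; minimax = 2.
0 ≠ 2, so there is no saddle point; optimal play is mixed.
C is strictly dominated by B, so Player 1 never plays it.
On the remaining 2×2 (A, B vs L, R):
Let Player 1 play A with probability p. Expected payoff against L: 2p + (-5)(1−p) = 7p − 5; against R: 0p + 8(1−p) = −8p + 8.
Setting these equal: 7p − 5 = −8p + 8 ⇒ 15p = 13 ⇒ p = 13/15, and the value is (7)·(13/15) − 5 = 16/15.
For Player 2: with q = P(L), equating A's and B's payoffs gives 2q = −13q + 8 ⇒ q = 8/15.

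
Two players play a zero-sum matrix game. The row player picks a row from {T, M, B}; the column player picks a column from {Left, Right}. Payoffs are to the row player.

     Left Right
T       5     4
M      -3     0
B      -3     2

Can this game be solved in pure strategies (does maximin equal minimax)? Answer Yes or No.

Row minima: T → 4, M → -3, B → -3; maximin = 4.
Column maxima: Left → 5, Right → 4; minimax = 4.
maximin = minimax = 4, so a saddle point exists.

Yes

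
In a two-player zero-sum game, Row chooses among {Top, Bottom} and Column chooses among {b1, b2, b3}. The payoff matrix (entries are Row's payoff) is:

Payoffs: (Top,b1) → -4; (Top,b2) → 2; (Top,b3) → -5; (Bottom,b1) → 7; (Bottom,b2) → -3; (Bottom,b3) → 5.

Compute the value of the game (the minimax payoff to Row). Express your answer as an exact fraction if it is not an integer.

Row minima: Top → -5, Bottom → -3; maximin = -3.
Column maxima: b1 → 7, b2 → 2, b3 → 5; minimax = 2.
-3 ≠ 2, so there is no saddle point; optimal play is mixed.
b1 is strictly dominated by b3 (it gives Row strictly more in every row), so Column never plays it.
On the remaining 2×2 (Top, Bottom vs b2, b3):
Let Row play Top with probability p. Expected payoff against b2: 2p + (-3)(1−p) = 5p − 3; against b3: (-5)p + 5(1−p) = −10p + 5.
Setting these equal: 5p − 3 = −10p + 5 ⇒ 15p = 8 ⇒ p = 8/15, and the value is (5)·(8/15) − 3 = -1/3.
For Column: with q = P(b2), equating Top's and Bottom's payoffs gives 7q − 5 = −8q + 5 ⇒ q = 2/3.

-1/3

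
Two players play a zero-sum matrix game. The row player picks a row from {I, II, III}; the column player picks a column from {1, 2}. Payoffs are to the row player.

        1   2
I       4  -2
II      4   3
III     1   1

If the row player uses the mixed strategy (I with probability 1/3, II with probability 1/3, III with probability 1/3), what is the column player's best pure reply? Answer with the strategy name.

2

If the column player plays 1, the row player's expected payoff is (1/3)·4 + (1/3)·4 + (1/3)·1 = 3.
If the column player plays 2, the row player's expected payoff is (1/3)·(-2) + (1/3)·3 + (1/3)·1 = 2/3.
The column player minimizes the row player's payoff; the smallest is 2/3, so the best response is 2.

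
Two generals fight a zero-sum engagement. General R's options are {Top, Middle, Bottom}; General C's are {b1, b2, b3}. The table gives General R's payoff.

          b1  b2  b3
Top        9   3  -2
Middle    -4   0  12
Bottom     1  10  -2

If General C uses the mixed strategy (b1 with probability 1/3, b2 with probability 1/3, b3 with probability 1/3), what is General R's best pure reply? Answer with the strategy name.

Top

Expected payoff of Top: (1/3)·9 + (1/3)·3 + (1/3)·(-2) = 10/3.
Expected payoff of Middle: (1/3)·(-4) + (1/3)·0 + (1/3)·12 = 8/3.
Expected payoff of Bottom: (1/3)·1 + (1/3)·10 + (1/3)·(-2) = 3.
The largest is 10/3, so General R's best response is Top.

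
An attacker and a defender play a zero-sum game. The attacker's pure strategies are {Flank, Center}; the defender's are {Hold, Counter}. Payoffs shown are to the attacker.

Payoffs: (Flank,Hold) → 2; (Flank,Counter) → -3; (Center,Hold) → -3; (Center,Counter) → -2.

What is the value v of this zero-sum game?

Row minima: Flank → -3, Center → -3; maximin = -3.
Column maxima: Hold → 2, Counter → -2; minimax = -2.
-3 ≠ -2, so there is no saddle point; optimal play is mixed.
Let the attacker play Flank with probability p. Expected payoff against Hold: 2p + (-3)(1−p) = 5p − 3; against Counter: (-3)p + (-2)(1−p) = −p − 2.
Setting these equal: 5p − 3 = −p − 2 ⇒ 6p = 1 ⇒ p = 1/6, and the value is (5)·(1/6) − 3 = -13/6.
For the defender: with q = P(Hold), equating Flank's and Center's payoffs gives 5q − 3 = −q − 2 ⇒ q = 1/6.

-13/6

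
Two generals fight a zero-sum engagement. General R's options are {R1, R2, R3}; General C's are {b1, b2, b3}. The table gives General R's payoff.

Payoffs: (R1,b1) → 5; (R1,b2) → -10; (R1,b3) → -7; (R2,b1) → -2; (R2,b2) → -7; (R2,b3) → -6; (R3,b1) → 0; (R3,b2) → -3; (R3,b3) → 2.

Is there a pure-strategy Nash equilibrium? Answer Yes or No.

Yes

Row minima: R1 → -10, R2 → -7, R3 → -3; maximin = -3.
Column maxima: b1 → 5, b2 → -3, b3 → 2; minimax = -3.
maximin = minimax = -3, so a saddle point exists.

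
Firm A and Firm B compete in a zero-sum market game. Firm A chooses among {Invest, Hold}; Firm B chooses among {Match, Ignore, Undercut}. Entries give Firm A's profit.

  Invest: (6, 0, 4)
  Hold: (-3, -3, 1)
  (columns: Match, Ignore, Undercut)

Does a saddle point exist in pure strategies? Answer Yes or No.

Row minima: Invest → 0, Hold → -3; maximin = 0.
Column maxima: Match → 6, Ignore → 0, Undercut → 4; minimax = 0.
maximin = minimax = 0, so a saddle point exists.

Yes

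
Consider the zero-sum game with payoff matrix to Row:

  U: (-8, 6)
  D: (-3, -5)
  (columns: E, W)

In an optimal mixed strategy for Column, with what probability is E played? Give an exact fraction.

11/16

Row minima: U → -8, D → -5; maximin = -5.
Column maxima: E → -3, W → 6; minimax = -3.
-5 ≠ -3, so there is no saddle point; optimal play is mixed.
Let Row play U with probability p. Expected payoff against E: (-8)p + (-3)(1−p) = −5p − 3; against W: 6p + (-5)(1−p) = 11p − 5.
Setting these equal: −5p − 3 = 11p − 5 ⇒ −16p = -2 ⇒ p = 1/8, and the value is (-5)·(1/8) − 3 = -29/8.
For Column: with q = P(E), equating U's and D's payoffs gives −14q + 6 = 2q − 5 ⇒ q = 11/16.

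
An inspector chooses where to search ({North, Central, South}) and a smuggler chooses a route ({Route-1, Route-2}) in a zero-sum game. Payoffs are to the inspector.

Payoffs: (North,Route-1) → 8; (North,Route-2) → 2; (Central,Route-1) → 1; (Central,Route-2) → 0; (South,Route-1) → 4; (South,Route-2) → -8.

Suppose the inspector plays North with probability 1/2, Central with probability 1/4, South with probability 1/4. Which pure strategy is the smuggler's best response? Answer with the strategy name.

If the smuggler plays Route-1, the inspector's expected payoff is (1/2)·8 + (1/4)·1 + (1/4)·4 = 21/4.
If the smuggler plays Route-2, the inspector's expected payoff is (1/2)·2 + (1/4)·0 + (1/4)·(-8) = -1.
The smuggler minimizes the inspector's payoff; the smallest is -1, so the best response is Route-2.

Route-2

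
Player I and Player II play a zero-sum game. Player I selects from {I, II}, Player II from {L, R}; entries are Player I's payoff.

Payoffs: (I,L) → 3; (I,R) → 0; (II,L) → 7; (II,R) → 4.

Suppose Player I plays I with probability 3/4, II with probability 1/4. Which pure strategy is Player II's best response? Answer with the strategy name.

If Player II plays L, Player I's expected payoff is (3/4)·3 + (1/4)·7 = 4.
If Player II plays R, Player I's expected payoff is (3/4)·0 + (1/4)·4 = 1.
Player II minimizes Player I's payoff; the smallest is 1, so the best response is R.

R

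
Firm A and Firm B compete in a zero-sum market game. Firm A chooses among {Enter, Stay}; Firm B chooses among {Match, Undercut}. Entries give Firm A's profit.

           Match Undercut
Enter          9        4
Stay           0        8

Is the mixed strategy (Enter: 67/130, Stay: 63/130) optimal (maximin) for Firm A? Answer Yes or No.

No

Against Match this mix gives (67/130)·9 + (63/130)·0 = 603/130.
Against Undercut this mix gives (67/130)·4 + (63/130)·8 = 386/65.
Firm B will play Match, holding Firm A to 603/130. Shifting weight toward the row that does better against Match would raise this floor (the equalizing mix achieves 72/13 against both Match and Undercut), so the proposed strategy is not optimal.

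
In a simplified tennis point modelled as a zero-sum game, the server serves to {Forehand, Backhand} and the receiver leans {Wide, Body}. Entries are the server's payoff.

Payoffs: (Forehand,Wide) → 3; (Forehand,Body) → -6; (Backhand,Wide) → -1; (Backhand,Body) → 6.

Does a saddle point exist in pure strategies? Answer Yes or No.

No

Row minima: Forehand → -6, Backhand → -1; maximin = -1.
Column maxima: Wide → 3, Body → 6; minimax = 3.
-1 ≠ 3, so no pure-strategy equilibrium exists.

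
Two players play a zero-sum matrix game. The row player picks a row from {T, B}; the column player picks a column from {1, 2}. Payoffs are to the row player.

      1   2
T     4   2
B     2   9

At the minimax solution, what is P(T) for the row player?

7/9

Row minima: T → 2, B → 2; maximin = 2.
Column maxima: 1 → 4, 2 → 9; minimax = 4.
2 ≠ 4, so there is no saddle point; optimal play is mixed.
Let the row player play T with probability p. Expected payoff against 1: 4p + 2(1−p) = 2p + 2; against 2: 2p + 9(1−p) = −7p + 9.
Setting these equal: 2p + 2 = −7p + 9 ⇒ 9p = 7 ⇒ p = 7/9, and the value is (2)·(7/9) + 2 = 32/9.
For the column player: with q = P(1), equating T's and B's payoffs gives 2q + 2 = −7q + 9 ⇒ q = 7/9.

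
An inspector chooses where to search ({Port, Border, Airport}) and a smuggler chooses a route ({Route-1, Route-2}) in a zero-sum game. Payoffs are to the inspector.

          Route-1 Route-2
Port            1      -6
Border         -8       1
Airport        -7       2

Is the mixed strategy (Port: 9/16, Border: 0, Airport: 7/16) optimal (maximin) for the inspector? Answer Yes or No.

Yes

Against Route-1 this mix gives (9/16)·1 + (7/16)·(-7) = -5/2.
Against Route-2 this mix gives (9/16)·(-6) + (7/16)·2 = -5/2.
All of the smuggler's active replies (Route-1, Route-2) yield -5/2, and no column does worse for the inspector. The mix makes the smuggler indifferent and guarantees -5/2, so it is optimal.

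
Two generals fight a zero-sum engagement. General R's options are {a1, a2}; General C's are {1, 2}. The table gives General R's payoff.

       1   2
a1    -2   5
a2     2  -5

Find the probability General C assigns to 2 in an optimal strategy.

Row minima: a1 → -2, a2 → -5; maximin = -2.
Column maxima: 1 → 2, 2 → 5; minimax = 2.
-2 ≠ 2, so there is no saddle point; optimal play is mixed.
Let General R play a1 with probability p. Expected payoff against 1: (-2)p + 2(1−p) = −4p + 2; against 2: 5p + (-5)(1−p) = 10p − 5.
Setting these equal: −4p + 2 = 10p − 5 ⇒ −14p = -7 ⇒ p = 1/2, and the value is (-4)·(1/2) + 2 = 0.
For General C: with q = P(1), equating a1's and a2's payoffs gives −7q + 5 = 7q − 5 ⇒ q = 5/7.

2/7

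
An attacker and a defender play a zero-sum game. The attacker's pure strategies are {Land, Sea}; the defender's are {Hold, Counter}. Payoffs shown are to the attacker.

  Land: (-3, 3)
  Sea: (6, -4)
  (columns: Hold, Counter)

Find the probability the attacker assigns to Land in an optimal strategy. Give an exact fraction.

5/8

Row minima: Land → -3, Sea → -4; maximin = -3.
Column maxima: Hold → 6, Counter → 3; minimax = 3.
-3 ≠ 3, so there is no saddle point; optimal play is mixed.
Let the attacker play Land with probability p. Expected payoff against Hold: (-3)p + 6(1−p) = −9p + 6; against Counter: 3p + (-4)(1−p) = 7p − 4.
Setting these equal: −9p + 6 = 7p − 4 ⇒ −16p = -10 ⇒ p = 5/8, and the value is (-9)·(5/8) + 6 = 3/8.
For the defender: with q = P(Hold), equating Land's and Sea's payoffs gives −6q + 3 = 10q − 4 ⇒ q = 7/16.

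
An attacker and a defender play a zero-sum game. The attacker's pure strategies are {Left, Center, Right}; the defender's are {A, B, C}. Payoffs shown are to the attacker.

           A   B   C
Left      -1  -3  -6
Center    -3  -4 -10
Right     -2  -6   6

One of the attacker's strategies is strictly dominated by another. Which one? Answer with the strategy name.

Left gives a strictly higher payoff than Center against every column: -1 > -3, -3 > -4, -6 > -10.
So Center is strictly dominated and the attacker never plays it.

Center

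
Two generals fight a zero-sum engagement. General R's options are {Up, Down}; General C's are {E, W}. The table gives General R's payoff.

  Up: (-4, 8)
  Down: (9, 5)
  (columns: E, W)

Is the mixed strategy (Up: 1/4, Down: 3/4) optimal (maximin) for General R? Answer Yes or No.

Yes

Against E this mix gives (1/4)·(-4) + (3/4)·9 = 23/4.
Against W this mix gives (1/4)·8 + (3/4)·5 = 23/4.
All of General C's active replies (E, W) yield 23/4, and no column does worse for General R. The mix makes General C indifferent and guarantees 23/4, so it is optimal.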